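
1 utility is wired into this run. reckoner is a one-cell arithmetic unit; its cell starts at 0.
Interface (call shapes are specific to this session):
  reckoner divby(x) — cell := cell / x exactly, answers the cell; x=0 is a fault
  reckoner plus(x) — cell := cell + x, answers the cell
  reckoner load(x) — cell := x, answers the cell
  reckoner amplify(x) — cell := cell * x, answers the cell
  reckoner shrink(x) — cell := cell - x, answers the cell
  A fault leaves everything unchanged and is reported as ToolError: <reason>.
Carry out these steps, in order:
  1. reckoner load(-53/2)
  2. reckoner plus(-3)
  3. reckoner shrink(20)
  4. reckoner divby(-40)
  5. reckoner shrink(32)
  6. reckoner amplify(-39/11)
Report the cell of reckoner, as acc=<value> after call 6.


Answer: acc=95979/880

Derivation:
==> reckoner load(x→-53/2)
<== -53/2
==> reckoner plus(x→-3)
<== -59/2
==> reckoner shrink(x→20)
<== -99/2
==> reckoner divby(x→-40)
<== 99/80
==> reckoner shrink(x→32)
<== -2461/80
==> reckoner amplify(x→-39/11)
<== 95979/880


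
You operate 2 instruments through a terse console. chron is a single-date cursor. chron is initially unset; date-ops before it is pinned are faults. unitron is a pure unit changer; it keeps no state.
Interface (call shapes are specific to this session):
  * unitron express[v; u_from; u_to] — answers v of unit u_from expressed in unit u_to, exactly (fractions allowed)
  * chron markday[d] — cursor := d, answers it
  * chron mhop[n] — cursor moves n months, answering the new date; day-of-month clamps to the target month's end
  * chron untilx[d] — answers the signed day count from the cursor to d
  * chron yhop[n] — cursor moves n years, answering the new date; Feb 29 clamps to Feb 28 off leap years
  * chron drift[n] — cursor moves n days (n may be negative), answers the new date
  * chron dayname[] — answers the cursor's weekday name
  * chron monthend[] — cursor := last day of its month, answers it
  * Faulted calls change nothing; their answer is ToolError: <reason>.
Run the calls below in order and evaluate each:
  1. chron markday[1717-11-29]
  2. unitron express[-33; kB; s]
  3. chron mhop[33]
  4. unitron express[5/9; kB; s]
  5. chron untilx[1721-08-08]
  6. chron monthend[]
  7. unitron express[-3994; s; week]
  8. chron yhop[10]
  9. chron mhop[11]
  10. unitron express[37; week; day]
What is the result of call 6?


Answer: 1720-08-31

Derivation:
>>> chron markday 1717-11-29
[out] 1717-11-29
>>> unitron express -33 kB s
[out] ToolError: incompatible units
>>> chron mhop 33
[out] 1720-08-29
>>> unitron express 5/9 kB s
[out] ToolError: incompatible units
>>> chron untilx 1721-08-08
[out] 344
>>> chron monthend
[out] 1720-08-31
>>> unitron express -3994 s week
[out] -1997/302400
>>> chron yhop 10
[out] 1730-08-31
>>> chron mhop 11
[out] 1731-07-31
>>> unitron express 37 week day
[out] 259


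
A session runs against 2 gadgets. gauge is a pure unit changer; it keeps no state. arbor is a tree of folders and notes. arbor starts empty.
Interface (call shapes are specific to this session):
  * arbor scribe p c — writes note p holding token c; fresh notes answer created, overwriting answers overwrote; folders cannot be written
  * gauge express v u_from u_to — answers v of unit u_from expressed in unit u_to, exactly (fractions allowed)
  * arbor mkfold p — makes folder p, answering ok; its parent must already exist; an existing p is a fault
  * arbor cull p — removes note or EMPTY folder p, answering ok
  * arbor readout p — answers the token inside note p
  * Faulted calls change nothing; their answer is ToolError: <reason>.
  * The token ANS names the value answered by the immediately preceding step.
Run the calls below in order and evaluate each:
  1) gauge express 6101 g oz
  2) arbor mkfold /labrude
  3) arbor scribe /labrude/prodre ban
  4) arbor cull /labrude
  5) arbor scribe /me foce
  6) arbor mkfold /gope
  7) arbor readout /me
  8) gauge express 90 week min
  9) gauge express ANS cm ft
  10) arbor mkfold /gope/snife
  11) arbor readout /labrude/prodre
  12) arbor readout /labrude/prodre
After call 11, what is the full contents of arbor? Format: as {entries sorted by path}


> gauge express v='6101' u_from='g' u_to='oz'
[out] 9761600000/45359237
> arbor mkfold p='/labrude'
[out] ok
> arbor scribe p='/labrude/prodre' c='ban'
[out] created
> arbor cull p='/labrude'
[out] ToolError: not empty
> arbor scribe p='/me' c='foce'
[out] created
> arbor mkfold p='/gope'
[out] ok
> arbor readout p='/me'
[out] foce
> gauge express v='90' u_from='week' u_to='min'
[out] 907200
> gauge express v='ANS' u_from='cm' u_to='ft'
[out] 3780000/127
> arbor mkfold p='/gope/snife'
[out] ok
> arbor readout p='/labrude/prodre'
[out] ban
> arbor readout p='/labrude/prodre'
[out] ban

Answer: {gope/, gope/snife/, labrude/, labrude/prodre=ban, me=foce}


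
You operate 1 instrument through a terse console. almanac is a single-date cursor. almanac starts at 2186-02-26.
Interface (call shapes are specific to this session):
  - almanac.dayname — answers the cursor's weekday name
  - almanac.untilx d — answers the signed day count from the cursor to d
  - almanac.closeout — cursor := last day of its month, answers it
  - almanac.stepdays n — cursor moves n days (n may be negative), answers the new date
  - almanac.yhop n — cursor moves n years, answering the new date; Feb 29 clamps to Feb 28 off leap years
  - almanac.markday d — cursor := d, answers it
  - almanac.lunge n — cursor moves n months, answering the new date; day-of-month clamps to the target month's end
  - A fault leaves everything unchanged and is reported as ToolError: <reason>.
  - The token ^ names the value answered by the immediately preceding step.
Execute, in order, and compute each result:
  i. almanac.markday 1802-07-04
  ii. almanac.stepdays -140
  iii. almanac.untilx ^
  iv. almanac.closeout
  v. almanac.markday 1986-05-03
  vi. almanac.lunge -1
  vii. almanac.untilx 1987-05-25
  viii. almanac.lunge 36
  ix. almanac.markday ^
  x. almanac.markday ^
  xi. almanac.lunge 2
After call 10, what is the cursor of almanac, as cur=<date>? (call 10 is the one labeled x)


Answer: cur=1989-04-03

Derivation:
// almanac.markday(d='1802-07-04') ~> 1802-07-04
// almanac.stepdays(n='-140') ~> 1802-02-14
// almanac.untilx(d='^') ~> 0
// almanac.closeout() ~> 1802-02-28
// almanac.markday(d='1986-05-03') ~> 1986-05-03
// almanac.lunge(n='-1') ~> 1986-04-03
// almanac.untilx(d='1987-05-25') ~> 417
// almanac.lunge(n='36') ~> 1989-04-03
// almanac.markday(d='^') ~> 1989-04-03
// almanac.markday(d='^') ~> 1989-04-03
// almanac.lunge(n='2') ~> 1989-06-03


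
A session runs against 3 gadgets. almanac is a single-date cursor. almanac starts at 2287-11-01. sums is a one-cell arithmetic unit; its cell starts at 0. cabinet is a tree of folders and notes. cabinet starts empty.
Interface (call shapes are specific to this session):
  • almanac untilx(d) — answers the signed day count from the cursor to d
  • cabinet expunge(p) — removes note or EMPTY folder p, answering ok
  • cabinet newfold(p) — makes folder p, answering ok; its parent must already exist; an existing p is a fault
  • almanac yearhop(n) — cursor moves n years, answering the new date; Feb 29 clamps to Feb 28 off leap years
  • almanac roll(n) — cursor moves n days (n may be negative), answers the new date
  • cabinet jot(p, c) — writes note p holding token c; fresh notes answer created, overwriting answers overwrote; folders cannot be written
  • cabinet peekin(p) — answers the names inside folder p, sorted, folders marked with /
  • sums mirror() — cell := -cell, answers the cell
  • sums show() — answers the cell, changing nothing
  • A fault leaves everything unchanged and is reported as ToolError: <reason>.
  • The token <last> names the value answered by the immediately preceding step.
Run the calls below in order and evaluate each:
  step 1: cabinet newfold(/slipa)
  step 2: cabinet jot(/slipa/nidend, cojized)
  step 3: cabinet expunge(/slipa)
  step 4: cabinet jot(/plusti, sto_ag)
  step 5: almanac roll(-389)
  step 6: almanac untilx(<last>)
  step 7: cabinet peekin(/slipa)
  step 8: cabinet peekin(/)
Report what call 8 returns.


Invoking cabinet newfold passing /slipa, and get ok.
Calling cabinet jot passing /slipa/nidend, cojized, giving created.
I invoke cabinet expunge passing /slipa, → ToolError: not empty.
Using cabinet jot passing /plusti, sto_ag, — result: created.
Invoking almanac roll passing -389: 2286-10-08.
Then almanac untilx passing <last>, giving 0.
I call cabinet peekin passing /slipa, yielding [nidend].
I call cabinet peekin passing /: [plusti, slipa/].

Answer: [plusti, slipa/]


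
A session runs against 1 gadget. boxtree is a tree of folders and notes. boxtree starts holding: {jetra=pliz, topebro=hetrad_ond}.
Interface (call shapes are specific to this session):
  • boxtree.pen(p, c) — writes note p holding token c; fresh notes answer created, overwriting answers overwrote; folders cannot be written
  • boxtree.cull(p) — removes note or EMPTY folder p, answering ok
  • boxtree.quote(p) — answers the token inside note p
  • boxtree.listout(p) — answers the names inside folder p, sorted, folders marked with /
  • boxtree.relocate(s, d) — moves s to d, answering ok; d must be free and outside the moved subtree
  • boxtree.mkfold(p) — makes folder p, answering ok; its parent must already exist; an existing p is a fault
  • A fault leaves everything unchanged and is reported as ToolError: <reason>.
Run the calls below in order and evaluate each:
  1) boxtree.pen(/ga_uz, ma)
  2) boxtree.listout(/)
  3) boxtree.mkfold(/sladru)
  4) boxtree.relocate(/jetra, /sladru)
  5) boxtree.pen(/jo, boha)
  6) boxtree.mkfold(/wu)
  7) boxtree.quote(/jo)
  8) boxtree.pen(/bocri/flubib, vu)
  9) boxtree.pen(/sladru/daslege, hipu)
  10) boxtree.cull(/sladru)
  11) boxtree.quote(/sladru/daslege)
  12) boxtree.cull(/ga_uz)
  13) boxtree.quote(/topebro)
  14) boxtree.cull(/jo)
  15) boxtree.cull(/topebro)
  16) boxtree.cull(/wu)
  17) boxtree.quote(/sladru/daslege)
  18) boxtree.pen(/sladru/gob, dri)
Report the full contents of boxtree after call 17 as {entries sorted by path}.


> boxtree.pen p=/ga_uz c=ma
[out] created
> boxtree.listout p=/
[out] [ga_uz, jetra, topebro]
> boxtree.mkfold p=/sladru
[out] ok
> boxtree.relocate s=/jetra d=/sladru
[out] ToolError: exists
> boxtree.pen p=/jo c=boha
[out] created
> boxtree.mkfold p=/wu
[out] ok
> boxtree.quote p=/jo
[out] boha
> boxtree.pen p=/bocri/flubib c=vu
[out] ToolError: no parent
> boxtree.pen p=/sladru/daslege c=hipu
[out] created
> boxtree.cull p=/sladru
[out] ToolError: not empty
> boxtree.quote p=/sladru/daslege
[out] hipu
> boxtree.cull p=/ga_uz
[out] ok
> boxtree.quote p=/topebro
[out] hetrad_ond
> boxtree.cull p=/jo
[out] ok
> boxtree.cull p=/topebro
[out] ok
> boxtree.cull p=/wu
[out] ok
> boxtree.quote p=/sladru/daslege
[out] hipu
> boxtree.pen p=/sladru/gob c=dri
[out] created

Answer: {jetra=pliz, sladru/, sladru/daslege=hipu}


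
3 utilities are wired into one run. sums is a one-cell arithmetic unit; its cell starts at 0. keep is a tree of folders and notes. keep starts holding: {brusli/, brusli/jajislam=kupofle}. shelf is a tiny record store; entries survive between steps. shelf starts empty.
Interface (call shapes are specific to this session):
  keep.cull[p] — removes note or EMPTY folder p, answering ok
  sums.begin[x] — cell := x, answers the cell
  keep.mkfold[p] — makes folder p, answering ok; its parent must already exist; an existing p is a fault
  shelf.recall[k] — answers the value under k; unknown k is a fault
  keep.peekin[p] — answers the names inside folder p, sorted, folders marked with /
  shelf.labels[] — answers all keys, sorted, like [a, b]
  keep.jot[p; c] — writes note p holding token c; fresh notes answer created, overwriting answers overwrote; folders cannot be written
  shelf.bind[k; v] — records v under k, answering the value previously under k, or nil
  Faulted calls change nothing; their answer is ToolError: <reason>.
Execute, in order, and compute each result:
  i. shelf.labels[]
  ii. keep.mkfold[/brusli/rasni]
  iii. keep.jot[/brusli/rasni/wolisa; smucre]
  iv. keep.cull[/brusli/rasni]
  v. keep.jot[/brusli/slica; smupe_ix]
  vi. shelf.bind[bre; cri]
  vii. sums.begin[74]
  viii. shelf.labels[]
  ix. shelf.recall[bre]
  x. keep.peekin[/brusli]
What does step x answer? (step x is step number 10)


Answer: [jajislam, rasni/, slica]

Derivation:
I invoke labels(), — result: [].
I use mkfold with p=/brusli/rasni, → ok.
Using jot with p=/brusli/rasni/wolisa, c=smucre, yielding created.
I run cull with p=/brusli/rasni, → ToolError: not empty.
Using jot with p=/brusli/slica, c=smupe_ix, and observe created.
Next I call bind with k=bre, v=cri: nil.
Invoking begin with x=74: 74.
Using labels(), → [bre].
Invoking recall with k=bre, and observe cri.
Now I run peekin with p=/brusli, — result: [jajislam, rasni/, slica].


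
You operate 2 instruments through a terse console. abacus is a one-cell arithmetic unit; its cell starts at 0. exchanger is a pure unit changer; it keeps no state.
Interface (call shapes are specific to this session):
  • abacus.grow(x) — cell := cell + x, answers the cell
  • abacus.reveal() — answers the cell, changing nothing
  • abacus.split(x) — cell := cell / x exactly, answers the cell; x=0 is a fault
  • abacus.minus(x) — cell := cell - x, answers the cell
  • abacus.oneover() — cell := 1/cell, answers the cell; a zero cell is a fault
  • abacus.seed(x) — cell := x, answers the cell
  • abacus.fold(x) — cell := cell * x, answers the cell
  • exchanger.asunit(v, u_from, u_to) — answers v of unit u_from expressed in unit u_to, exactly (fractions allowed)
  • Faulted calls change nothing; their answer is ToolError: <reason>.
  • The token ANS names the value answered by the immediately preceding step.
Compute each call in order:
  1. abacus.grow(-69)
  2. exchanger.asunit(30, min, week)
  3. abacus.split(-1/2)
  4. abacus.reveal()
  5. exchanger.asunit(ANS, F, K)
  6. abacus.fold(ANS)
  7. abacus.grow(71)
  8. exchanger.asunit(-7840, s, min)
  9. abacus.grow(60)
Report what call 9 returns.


Answer: 1378571/30

Derivation:
Step: abacus.grow[x=-69]
Result: -69
Step: exchanger.asunit[v=30; u_from=min; u_to=week]
Result: 1/336
Step: abacus.split[x=-1/2]
Result: 138
Step: abacus.reveal[]
Result: 138
Step: exchanger.asunit[v=ANS; u_from=F; u_to=K]
Result: 59767/180
Step: abacus.fold[x=ANS]
Result: 1374641/30
Step: abacus.grow[x=71]
Result: 1376771/30
Step: exchanger.asunit[v=-7840; u_from=s; u_to=min]
Result: -392/3
Step: abacus.grow[x=60]
Result: 1378571/30


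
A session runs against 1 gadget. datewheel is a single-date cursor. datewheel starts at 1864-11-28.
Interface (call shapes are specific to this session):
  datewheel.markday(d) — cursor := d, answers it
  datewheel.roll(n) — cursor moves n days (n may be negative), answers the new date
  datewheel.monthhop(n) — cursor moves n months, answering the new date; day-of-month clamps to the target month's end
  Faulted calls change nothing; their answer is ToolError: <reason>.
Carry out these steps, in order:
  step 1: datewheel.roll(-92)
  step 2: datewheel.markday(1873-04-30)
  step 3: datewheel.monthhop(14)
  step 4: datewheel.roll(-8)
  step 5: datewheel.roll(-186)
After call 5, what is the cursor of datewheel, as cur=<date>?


Step: datewheel.roll[n='-92']
Result: 1864-08-28
Step: datewheel.markday[d='1873-04-30']
Result: 1873-04-30
Step: datewheel.monthhop[n='14']
Result: 1874-06-30
Step: datewheel.roll[n='-8']
Result: 1874-06-22
Step: datewheel.roll[n='-186']
Result: 1873-12-18

Answer: cur=1873-12-18


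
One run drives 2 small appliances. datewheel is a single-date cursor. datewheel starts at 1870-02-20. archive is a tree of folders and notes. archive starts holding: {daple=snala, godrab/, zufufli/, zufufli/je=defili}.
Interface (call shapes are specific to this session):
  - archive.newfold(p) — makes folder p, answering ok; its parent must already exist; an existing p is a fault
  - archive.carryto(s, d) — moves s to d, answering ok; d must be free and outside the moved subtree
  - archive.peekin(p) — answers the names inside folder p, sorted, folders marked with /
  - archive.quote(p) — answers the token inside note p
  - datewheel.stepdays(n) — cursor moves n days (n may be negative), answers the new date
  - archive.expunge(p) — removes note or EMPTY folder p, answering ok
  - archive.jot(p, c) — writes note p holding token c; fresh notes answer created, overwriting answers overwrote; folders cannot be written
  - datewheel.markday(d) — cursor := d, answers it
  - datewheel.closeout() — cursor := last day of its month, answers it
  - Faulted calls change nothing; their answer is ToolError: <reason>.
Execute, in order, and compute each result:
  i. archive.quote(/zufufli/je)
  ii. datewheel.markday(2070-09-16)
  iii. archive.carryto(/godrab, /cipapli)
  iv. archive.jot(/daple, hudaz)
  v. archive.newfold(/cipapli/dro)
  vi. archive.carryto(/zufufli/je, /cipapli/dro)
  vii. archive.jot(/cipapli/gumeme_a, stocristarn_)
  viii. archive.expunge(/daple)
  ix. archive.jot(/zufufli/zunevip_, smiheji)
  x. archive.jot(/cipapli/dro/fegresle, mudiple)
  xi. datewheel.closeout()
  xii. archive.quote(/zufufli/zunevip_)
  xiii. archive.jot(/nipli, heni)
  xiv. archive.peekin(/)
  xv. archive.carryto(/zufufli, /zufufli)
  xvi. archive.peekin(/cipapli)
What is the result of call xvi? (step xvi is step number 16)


Invoking quote using p='/zufufli/je', and see defili.
I use markday using d='2070-09-16', yielding 2070-09-16.
I call carryto using s='/godrab', d='/cipapli', — result: ok.
Now I run jot using p='/daple', c='hudaz', and get overwrote.
Invoking newfold using p='/cipapli/dro', → ok.
Next I call carryto using s='/zufufli/je', d='/cipapli/dro', giving ToolError: exists.
Using jot using p='/cipapli/gumeme_a', c='stocristarn_', and observe created.
Invoking expunge using p='/daple', — result: ok.
I try jot using p='/zufufli/zunevip_', c='smiheji', — result: created.
I invoke jot using p='/cipapli/dro/fegresle', c='mudiple', and see created.
I try closeout(), which returns 2070-09-30.
I try quote using p='/zufufli/zunevip_', — result: smiheji.
I invoke jot using p='/nipli', c='heni', → created.
I use peekin using p='/', giving [cipapli/, nipli, zufufli/].
I try carryto using s='/zufufli', d='/zufufli', and get ToolError: exists.
I invoke peekin using p='/cipapli', — result: [dro/, gumeme_a].

Answer: [dro/, gumeme_a]


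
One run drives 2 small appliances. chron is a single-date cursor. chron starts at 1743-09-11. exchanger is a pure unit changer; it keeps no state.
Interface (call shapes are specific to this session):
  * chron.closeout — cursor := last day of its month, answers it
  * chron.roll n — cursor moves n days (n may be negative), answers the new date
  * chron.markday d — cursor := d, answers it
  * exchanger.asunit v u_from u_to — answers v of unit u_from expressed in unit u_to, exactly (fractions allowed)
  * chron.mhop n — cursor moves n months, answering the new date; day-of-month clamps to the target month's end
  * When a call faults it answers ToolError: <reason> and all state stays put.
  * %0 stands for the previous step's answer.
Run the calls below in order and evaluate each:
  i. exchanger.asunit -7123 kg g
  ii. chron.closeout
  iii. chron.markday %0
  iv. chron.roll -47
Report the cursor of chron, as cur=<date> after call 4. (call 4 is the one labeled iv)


Answer: cur=1743-08-14

Derivation:
[in] exchanger.asunit v: -7123 u_from: kg u_to: g
:: -7123000
[in] chron.closeout
:: 1743-09-30
[in] chron.markday d: %0
:: 1743-09-30
[in] chron.roll n: -47
:: 1743-08-14


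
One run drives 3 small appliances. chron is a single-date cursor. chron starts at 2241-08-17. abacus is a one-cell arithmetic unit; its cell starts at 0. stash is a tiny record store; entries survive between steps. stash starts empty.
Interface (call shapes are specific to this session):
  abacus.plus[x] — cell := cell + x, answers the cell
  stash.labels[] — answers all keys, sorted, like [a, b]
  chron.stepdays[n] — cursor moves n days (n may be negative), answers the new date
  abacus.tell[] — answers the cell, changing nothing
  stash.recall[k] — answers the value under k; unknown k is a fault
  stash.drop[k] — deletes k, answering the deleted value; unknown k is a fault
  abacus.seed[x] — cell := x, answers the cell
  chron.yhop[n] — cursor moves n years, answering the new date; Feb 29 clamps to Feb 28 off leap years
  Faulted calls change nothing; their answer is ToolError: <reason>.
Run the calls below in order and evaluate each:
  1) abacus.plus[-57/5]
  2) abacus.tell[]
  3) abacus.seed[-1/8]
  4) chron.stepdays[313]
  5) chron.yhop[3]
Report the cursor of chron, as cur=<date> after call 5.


Act: abacus.plus[-57/5]
Obs: -57/5
Act: abacus.tell[]
Obs: -57/5
Act: abacus.seed[-1/8]
Obs: -1/8
Act: chron.stepdays[313]
Obs: 2242-06-26
Act: chron.yhop[3]
Obs: 2245-06-26

Answer: cur=2245-06-26


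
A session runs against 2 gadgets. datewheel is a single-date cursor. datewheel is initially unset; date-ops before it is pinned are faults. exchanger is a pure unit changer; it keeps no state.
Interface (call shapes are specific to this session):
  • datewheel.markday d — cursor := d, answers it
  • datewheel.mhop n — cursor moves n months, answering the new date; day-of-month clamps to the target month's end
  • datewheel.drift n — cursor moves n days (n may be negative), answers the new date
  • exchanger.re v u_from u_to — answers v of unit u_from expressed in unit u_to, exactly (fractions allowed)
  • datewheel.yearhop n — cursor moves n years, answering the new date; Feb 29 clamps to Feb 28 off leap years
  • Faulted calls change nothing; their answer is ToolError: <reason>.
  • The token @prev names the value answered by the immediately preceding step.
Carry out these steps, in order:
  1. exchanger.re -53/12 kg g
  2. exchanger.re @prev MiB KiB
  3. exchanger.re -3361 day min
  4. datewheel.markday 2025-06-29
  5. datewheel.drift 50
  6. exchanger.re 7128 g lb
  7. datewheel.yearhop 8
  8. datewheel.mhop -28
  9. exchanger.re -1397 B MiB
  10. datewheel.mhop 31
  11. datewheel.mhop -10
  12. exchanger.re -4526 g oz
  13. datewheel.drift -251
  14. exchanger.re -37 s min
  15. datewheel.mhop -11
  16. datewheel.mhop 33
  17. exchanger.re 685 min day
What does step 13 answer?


Answer: 2032-05-12

Derivation:
Then exchanger.re on v: -53/12, u_from: kg, u_to: g, which returns -13250/3.
Next I call exchanger.re on v: @prev, u_from: MiB, u_to: KiB, → -13568000/3.
Invoking exchanger.re on v: -3361, u_from: day, u_to: min, and get -4839840.
Invoking datewheel.markday on d: 2025-06-29: 2025-06-29.
I try datewheel.drift on n: 50, → 2025-08-18.
I invoke exchanger.re on v: 7128, u_from: g, u_to: lb, giving 64800000/4123567.
I try datewheel.yearhop on n: 8, and see 2033-08-18.
Invoking datewheel.mhop on n: -28, and see 2031-04-18.
Next I call exchanger.re on v: -1397, u_from: B, u_to: MiB, — result: -1397/1048576.
I invoke datewheel.mhop on n: 31, and observe 2033-11-18.
I try datewheel.mhop on n: -10, and get 2033-01-18.
I invoke exchanger.re on v: -4526, u_from: g, u_to: oz: -7241600000/45359237.
I try datewheel.drift on n: -251, giving 2032-05-12.
I run exchanger.re on v: -37, u_from: s, u_to: min, — result: -37/60.
I call datewheel.mhop on n: -11, and get 2031-06-12.
I call datewheel.mhop on n: 33: 2034-03-12.
I try exchanger.re on v: 685, u_from: min, u_to: day, giving 137/288.


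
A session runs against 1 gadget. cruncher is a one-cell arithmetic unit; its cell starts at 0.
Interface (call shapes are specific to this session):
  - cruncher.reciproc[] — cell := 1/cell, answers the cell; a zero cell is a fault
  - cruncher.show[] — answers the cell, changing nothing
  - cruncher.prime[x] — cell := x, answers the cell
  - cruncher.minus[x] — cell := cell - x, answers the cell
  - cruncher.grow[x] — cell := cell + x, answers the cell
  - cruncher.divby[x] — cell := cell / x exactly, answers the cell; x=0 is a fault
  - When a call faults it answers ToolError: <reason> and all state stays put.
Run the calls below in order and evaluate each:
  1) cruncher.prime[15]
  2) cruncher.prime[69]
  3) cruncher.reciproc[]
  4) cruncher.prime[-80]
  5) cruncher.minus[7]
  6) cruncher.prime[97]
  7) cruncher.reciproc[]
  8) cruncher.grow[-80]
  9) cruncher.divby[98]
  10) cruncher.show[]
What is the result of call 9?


Calling prime using x→15, and see 15.
I call prime using x→69, yielding 69.
I invoke reciproc, and get 1/69.
Next I call prime using x→-80, and see -80.
Using minus using x→7, yielding -87.
Invoking prime using x→97, and see 97.
Then reciproc(), yielding 1/97.
Next I call grow using x→-80, → -7759/97.
Invoking divby using x→98, and see -7759/9506.
Calling show, giving -7759/9506.

Answer: -7759/9506


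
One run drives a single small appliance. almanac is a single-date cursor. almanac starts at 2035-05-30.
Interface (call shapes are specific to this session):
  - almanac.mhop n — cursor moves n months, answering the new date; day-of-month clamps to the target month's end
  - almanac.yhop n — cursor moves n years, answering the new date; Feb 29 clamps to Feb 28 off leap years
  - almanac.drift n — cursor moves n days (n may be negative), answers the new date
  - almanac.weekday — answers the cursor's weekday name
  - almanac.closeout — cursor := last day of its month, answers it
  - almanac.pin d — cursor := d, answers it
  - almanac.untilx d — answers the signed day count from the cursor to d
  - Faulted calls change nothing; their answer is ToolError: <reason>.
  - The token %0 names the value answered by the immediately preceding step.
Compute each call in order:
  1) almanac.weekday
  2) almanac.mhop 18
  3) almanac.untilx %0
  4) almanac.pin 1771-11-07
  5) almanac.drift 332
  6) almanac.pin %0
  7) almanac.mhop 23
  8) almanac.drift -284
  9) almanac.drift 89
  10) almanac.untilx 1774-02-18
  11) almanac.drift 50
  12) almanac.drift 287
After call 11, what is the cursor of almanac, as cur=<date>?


Answer: cur=1774-04-12

Derivation:
-- weekday() : Wednesday
-- mhop(18) : 2036-11-30
-- untilx(%0) : 0
-- pin(1771-11-07) : 1771-11-07
-- drift(332) : 1772-10-04
-- pin(%0) : 1772-10-04
-- mhop(23) : 1774-09-04
-- drift(-284) : 1773-11-24
-- drift(89) : 1774-02-21
-- untilx(1774-02-18) : -3
-- drift(50) : 1774-04-12
-- drift(287) : 1775-01-24


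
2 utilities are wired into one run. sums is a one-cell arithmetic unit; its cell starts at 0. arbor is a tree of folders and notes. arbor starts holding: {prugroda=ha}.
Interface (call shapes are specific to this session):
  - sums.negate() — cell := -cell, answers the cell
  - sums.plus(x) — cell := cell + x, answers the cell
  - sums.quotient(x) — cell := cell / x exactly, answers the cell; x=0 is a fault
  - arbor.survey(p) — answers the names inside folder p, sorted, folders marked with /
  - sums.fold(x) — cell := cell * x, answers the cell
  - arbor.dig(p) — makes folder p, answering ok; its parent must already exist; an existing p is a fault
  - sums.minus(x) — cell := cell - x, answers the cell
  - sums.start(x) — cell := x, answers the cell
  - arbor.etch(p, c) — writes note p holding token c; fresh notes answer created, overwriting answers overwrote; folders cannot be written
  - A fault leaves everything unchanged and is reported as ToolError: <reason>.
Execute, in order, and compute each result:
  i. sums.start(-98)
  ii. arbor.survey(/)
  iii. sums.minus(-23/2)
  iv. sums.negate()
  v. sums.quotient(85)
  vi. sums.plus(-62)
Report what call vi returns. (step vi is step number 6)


Answer: -10367/170

Derivation:
% start x→-98
:: -98
% survey p→/
:: [prugroda]
% minus x→-23/2
:: -173/2
% negate
:: 173/2
% quotient x→85
:: 173/170
% plus x→-62
:: -10367/170


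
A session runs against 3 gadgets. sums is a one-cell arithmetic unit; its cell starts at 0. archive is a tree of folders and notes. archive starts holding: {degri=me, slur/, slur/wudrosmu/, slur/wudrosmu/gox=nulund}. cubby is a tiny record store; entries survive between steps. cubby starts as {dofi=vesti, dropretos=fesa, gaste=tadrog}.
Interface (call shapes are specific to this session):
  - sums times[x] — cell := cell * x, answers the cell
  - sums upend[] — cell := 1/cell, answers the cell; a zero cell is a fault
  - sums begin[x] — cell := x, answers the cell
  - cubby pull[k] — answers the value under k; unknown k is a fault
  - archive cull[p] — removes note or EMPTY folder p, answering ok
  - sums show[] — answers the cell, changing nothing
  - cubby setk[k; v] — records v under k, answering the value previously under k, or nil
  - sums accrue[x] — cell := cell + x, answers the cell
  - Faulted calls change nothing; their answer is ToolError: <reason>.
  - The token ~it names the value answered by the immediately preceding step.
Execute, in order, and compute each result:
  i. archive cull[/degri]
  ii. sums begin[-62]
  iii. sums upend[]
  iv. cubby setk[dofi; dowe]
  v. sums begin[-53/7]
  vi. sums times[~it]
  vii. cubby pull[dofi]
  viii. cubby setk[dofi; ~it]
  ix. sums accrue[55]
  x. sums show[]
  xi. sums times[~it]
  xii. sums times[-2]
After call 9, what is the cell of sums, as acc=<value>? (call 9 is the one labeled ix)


$ archive cull /degri
  ok
$ sums begin -62
  -62
$ sums upend
  -1/62
$ cubby setk dofi dowe
  vesti
$ sums begin -53/7
  -53/7
$ sums times ~it
  2809/49
$ cubby pull dofi
  dowe
$ cubby setk dofi ~it
  dowe
$ sums accrue 55
  5504/49
$ sums show
  5504/49
$ sums times ~it
  30294016/2401
$ sums times -2
  -60588032/2401

Answer: acc=5504/49


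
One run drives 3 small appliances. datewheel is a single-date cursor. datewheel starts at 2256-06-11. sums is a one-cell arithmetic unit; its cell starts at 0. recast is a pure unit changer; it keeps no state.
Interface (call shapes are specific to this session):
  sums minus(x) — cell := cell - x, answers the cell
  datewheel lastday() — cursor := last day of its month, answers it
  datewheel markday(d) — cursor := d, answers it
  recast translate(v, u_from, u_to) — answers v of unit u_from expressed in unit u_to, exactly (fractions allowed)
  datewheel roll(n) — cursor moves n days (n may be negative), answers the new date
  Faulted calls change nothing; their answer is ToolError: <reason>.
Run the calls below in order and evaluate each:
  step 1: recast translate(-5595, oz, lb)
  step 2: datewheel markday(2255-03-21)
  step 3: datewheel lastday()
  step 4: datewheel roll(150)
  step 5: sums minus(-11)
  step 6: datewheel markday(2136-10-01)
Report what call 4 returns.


Answer: 2255-08-28

Derivation:
% recast translate -5595 oz lb
[out] -5595/16
% datewheel markday 2255-03-21
[out] 2255-03-21
% datewheel lastday
[out] 2255-03-31
% datewheel roll 150
[out] 2255-08-28
% sums minus -11
[out] 11
% datewheel markday 2136-10-01
[out] 2136-10-01


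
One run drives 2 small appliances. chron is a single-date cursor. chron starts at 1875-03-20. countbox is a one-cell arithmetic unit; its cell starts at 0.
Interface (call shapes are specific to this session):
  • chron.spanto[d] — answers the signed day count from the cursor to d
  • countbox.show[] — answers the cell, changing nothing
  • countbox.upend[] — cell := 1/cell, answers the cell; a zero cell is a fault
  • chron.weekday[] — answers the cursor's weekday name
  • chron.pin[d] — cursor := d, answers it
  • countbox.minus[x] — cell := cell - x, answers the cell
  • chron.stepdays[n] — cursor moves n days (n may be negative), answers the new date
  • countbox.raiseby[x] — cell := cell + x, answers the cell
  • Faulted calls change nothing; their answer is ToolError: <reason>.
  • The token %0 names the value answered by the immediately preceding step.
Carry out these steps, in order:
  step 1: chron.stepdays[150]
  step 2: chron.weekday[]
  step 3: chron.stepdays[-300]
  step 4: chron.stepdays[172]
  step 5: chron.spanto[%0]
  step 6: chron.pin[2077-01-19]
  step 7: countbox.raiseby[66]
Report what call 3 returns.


Then chron.stepdays passing n→150, and see 1875-08-17.
I run chron.weekday, giving Tuesday.
Now I run chron.stepdays passing n→-300, → 1874-10-21.
Using chron.stepdays passing n→172, → 1875-04-11.
Next I call chron.spanto passing d→%0, yielding 0.
I invoke chron.pin passing d→2077-01-19, yielding 2077-01-19.
Now I run countbox.raiseby passing x→66, and see 66.

Answer: 1874-10-21


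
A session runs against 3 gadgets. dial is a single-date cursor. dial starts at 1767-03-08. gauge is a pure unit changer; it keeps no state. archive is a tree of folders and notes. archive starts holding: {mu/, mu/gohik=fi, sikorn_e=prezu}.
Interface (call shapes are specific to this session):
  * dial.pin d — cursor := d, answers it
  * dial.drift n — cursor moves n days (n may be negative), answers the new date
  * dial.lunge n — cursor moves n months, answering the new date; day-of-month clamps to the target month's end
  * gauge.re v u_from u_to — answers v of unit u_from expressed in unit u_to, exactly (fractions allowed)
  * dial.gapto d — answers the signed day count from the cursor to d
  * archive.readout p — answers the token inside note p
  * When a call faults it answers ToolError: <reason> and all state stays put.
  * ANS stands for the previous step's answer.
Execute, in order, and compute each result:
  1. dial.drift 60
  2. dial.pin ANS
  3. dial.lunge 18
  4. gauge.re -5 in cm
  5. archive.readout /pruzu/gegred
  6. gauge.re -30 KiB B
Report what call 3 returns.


Then dial.drift with n=60, → 1767-05-07.
Now I run dial.pin with d=ANS, — result: 1767-05-07.
Invoking dial.lunge with n=18, → 1768-11-07.
I invoke gauge.re with v=-5, u_from=in, u_to=cm, yielding -127/10.
I call archive.readout with p=/pruzu/gegred, → ToolError: not found.
I use gauge.re with v=-30, u_from=KiB, u_to=B, which returns -30720.

Answer: 1768-11-07


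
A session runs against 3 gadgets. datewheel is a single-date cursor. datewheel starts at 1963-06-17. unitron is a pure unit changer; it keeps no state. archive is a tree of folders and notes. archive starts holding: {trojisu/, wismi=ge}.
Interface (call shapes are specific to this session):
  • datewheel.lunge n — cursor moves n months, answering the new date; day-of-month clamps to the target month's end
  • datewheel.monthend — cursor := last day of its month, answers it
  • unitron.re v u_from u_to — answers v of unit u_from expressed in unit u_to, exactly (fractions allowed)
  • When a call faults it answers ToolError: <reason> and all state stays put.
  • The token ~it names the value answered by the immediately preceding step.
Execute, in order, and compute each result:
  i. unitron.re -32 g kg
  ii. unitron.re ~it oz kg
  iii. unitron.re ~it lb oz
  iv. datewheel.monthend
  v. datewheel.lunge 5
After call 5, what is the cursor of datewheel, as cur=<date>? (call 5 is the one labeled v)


Answer: cur=1963-11-30

Derivation:
>> unitron.re(v='-32', u_from='g', u_to='kg')
<< -4/125
>> unitron.re(v='~it', u_from='oz', u_to='kg')
<< -45359237/50000000000
>> unitron.re(v='~it', u_from='lb', u_to='oz')
<< -45359237/3125000000
>> datewheel.monthend()
<< 1963-06-30
>> datewheel.lunge(n='5')
<< 1963-11-30


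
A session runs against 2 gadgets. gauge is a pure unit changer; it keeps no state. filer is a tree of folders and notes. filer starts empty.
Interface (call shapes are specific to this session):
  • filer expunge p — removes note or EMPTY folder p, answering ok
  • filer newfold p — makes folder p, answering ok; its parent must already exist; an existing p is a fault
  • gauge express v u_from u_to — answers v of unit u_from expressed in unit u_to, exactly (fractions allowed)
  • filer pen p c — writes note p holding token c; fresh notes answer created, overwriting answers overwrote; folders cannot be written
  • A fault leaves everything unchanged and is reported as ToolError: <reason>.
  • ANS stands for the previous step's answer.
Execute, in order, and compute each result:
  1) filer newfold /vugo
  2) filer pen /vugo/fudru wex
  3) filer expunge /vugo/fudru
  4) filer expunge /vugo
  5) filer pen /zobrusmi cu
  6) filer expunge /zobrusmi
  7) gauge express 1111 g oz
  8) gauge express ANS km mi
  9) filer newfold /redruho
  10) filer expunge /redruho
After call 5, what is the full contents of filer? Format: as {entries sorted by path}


# filer newfold(p→/vugo) => ok
# filer pen(p→/vugo/fudru, c→wex) => created
# filer expunge(p→/vugo/fudru) => ok
# filer expunge(p→/vugo) => ok
# filer pen(p→/zobrusmi, c→cu) => created
# filer expunge(p→/zobrusmi) => ok
# gauge express(v→1111, u_from→g, u_to→oz) => 161600000/4123567
# gauge express(v→ANS, u_from→km, u_to→mi) => 1262500000000/51845607891
# filer newfold(p→/redruho) => ok
# filer expunge(p→/redruho) => ok

Answer: {zobrusmi=cu}


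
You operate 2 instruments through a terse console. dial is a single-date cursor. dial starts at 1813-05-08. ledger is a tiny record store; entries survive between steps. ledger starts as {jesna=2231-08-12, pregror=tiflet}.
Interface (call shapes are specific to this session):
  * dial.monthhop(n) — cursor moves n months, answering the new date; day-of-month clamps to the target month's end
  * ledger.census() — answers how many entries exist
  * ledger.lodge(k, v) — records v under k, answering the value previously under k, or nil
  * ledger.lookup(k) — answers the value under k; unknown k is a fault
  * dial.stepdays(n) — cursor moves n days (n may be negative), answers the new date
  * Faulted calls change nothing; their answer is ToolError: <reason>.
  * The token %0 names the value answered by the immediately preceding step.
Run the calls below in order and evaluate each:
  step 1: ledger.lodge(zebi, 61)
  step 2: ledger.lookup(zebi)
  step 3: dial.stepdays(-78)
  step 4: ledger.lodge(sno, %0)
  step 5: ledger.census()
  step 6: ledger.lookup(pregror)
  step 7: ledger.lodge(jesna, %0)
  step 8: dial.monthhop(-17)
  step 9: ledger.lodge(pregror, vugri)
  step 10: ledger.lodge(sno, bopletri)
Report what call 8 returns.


Answer: 1811-09-19

Derivation:
$ ledger.lodge zebi 61
= nil
$ ledger.lookup zebi
= 61
$ dial.stepdays -78
= 1813-02-19
$ ledger.lodge sno %0
= nil
$ ledger.census
= 4
$ ledger.lookup pregror
= tiflet
$ ledger.lodge jesna %0
= 2231-08-12
$ dial.monthhop -17
= 1811-09-19
$ ledger.lodge pregror vugri
= tiflet
$ ledger.lodge sno bopletri
= 1813-02-19


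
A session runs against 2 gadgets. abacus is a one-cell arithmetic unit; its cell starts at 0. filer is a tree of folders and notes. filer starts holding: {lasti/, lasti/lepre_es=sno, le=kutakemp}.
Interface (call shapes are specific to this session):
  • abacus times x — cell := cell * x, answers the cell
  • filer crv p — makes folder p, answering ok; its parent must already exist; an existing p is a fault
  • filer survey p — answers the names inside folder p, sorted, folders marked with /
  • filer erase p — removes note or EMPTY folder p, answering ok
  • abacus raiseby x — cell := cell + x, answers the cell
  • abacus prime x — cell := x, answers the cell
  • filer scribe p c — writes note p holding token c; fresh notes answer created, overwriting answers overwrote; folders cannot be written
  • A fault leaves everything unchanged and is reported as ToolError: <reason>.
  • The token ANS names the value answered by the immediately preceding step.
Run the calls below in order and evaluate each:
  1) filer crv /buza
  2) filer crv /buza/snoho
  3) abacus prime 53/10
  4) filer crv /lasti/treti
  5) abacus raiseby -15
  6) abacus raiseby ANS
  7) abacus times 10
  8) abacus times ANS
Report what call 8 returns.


;; 1. filer crv(p: /buza) == ok
;; 2. filer crv(p: /buza/snoho) == ok
;; 3. abacus prime(x: 53/10) == 53/10
;; 4. filer crv(p: /lasti/treti) == ok
;; 5. abacus raiseby(x: -15) == -97/10
;; 6. abacus raiseby(x: ANS) == -97/5
;; 7. abacus times(x: 10) == -194
;; 8. abacus times(x: ANS) == 37636

Answer: 37636
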